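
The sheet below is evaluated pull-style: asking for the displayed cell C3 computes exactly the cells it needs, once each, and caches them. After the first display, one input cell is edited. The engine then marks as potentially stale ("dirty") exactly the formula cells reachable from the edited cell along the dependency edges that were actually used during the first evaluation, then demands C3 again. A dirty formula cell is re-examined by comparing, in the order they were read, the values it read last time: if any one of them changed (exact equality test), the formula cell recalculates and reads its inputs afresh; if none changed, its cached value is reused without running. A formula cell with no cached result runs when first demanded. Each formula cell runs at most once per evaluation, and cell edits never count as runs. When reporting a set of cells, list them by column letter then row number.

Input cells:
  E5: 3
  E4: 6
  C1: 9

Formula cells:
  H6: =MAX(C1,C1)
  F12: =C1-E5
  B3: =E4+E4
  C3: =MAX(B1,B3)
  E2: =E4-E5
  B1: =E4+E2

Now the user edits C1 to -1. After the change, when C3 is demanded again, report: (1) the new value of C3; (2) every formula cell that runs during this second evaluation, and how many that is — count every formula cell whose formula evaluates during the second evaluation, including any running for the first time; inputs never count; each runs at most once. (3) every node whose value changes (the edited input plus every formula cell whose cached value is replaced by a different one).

Demanding C3 again yields 12.
0 formula cells run: none.
The nodes whose values change: C1.
Note the shortcut — C1 feeds only undemanded nodes, so no recomputation happens.

First demand of the output computes:
  B3 = 6 + 6 = 12
  E2 = 6 - 3 = 3
  B1 = 6 + 3 = 9
  C3 = MAX(9, 12) = 12

After the edit, cleaning proceeds:
  C1 only reaches undemanded nodes; the second demand re-runs nothing.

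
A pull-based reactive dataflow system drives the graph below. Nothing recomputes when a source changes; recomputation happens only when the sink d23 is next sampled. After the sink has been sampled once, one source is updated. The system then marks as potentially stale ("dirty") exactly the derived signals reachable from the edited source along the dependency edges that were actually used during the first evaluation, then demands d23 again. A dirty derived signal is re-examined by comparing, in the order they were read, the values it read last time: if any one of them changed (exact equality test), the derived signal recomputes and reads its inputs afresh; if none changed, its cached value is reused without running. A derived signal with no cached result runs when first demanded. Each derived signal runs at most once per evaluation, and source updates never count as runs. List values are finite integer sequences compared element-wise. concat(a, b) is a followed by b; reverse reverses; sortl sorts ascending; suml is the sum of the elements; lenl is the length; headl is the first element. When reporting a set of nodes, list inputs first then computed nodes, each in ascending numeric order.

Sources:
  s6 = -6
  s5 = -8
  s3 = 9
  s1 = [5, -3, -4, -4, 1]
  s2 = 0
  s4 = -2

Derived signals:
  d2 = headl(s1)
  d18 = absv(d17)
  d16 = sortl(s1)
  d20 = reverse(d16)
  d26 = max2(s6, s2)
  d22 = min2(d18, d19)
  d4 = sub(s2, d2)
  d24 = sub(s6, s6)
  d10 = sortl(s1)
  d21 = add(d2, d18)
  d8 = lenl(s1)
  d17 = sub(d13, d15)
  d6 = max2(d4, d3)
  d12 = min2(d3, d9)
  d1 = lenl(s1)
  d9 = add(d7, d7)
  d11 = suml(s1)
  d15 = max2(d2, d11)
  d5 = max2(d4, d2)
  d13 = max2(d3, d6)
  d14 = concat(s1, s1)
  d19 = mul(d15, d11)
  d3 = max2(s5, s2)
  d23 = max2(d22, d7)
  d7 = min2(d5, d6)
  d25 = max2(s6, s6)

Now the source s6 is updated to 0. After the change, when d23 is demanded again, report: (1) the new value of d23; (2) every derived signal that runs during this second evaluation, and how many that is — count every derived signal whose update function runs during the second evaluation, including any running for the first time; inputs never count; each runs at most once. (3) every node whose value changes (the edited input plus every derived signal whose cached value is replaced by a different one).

First evaluation (everything demanded from the output):
  d2 = headl([5, -3, -4, -4, 1]) = 5
  d3 = max2(-8, 0) = 0
  d4 = sub(0, 5) = -5
  d5 = max2(-5, 5) = 5
  d6 = max2(-5, 0) = 0
  d7 = min2(5, 0) = 0
  d11 = suml([5, -3, -4, -4, 1]) = -5
  d13 = max2(0, 0) = 0
  d15 = max2(5, -5) = 5
  d17 = sub(0, 5) = -5
  d18 = absv(-5) = 5
  d19 = mul(5, -5) = -25
  d22 = min2(5, -25) = -25
  d23 = max2(-25, 0) = 0

Propagation after the edit:
  s6 feeds no computation that the output demands — nothing is marked dirty and nothing runs.

Key observation: s6 is never demanded by the output, so the edit triggers no recomputation at all.

New value of d23: 0.
Derived signals that run: none — 0 in total.
Values that change: s6.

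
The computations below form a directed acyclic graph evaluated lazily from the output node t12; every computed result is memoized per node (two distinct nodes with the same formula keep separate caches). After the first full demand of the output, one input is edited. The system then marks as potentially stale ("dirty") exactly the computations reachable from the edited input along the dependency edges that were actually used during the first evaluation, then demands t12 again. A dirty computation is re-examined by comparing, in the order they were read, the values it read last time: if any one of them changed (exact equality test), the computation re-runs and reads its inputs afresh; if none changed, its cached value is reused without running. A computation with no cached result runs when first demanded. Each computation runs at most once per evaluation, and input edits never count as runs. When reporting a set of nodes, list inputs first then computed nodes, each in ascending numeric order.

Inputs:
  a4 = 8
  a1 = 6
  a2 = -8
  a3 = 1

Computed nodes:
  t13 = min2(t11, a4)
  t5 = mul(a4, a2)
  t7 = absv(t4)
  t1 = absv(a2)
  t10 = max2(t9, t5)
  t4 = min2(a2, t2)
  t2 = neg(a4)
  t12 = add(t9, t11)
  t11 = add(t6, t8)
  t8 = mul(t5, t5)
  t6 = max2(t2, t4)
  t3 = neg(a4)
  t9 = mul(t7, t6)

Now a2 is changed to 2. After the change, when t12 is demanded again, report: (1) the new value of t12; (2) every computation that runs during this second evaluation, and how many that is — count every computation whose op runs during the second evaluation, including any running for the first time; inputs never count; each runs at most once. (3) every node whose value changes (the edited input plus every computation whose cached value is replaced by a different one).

Demanding t12 again yields 184.
5 computations run: t4, t5, t8, t11, t12.
The nodes whose values change: a2, t5, t8, t11, t12.
Note where the cutoff bites: t6 is checked, finds nothing changed, and keeps its cache.

First demand of the output computes:
  t2 = neg(8) = -8
  t4 = min2(-8, -8) = -8
  t5 = mul(8, -8) = -64
  t6 = max2(-8, -8) = -8
  t7 = absv(-8) = 8
  t8 = mul(-64, -64) = 4096
  t9 = mul(8, -8) = -64
  t11 = add(-8, 4096) = 4088
  t12 = add(-64, 4088) = 4024

After the edit, cleaning proceeds:
  t4: a read changed (a2 -8->2) — executes, giving -8 — identical to its old value.
  t5: a read changed (a2 -8->2) — executes, giving 16.
  t6: dirty, but its reads are unchanged (t2 unchanged, t4 unchanged); cached -8 stands.
  t7: dirty, but its reads are unchanged (t4 unchanged); cached 8 stands.
  t8: a read changed (t5 -64->16; t5 -64->16) — executes, giving 256.
  t9: dirty, but its reads are unchanged (t7 unchanged, t6 unchanged); cached -64 stands.
  t11: a read changed (t8 4096->256) — executes, giving 248.
  t12: a read changed (t11 4088->248) — executes, giving 184.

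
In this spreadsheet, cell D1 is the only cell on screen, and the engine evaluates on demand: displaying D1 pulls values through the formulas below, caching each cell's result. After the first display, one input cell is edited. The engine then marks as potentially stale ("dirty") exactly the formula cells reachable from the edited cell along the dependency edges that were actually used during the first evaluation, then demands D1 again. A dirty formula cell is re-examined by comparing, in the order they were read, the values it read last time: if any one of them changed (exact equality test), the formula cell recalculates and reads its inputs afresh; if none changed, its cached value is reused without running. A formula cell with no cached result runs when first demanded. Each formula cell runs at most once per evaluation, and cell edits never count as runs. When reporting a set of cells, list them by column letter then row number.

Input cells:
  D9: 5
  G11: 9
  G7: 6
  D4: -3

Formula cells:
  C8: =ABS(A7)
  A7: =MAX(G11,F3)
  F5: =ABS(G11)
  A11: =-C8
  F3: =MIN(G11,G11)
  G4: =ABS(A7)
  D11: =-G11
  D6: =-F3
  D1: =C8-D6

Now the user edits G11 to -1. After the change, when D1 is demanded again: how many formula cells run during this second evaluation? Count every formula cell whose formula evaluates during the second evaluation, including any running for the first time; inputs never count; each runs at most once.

Initial pass — values computed on the first demand:
  F3 = MIN(9, 9) = 9
  A7 = MAX(9, 9) = 9
  C8 = ABS(9) = 9
  D6 = -(9) = -9
  D1 = 9 - -9 = 18

Second demand — change propagation:
  F3: re-runs because G11 9->-1; G11 9->-1; new result -1.
  A7: re-runs because G11 9->-1; F3 9->-1; new result -1.
  C8: re-runs because A7 9->-1; new result 1.
  D6: re-runs because F3 9->-1; new result 1.
  D1: re-runs because C8 9->1; D6 -9->1; new result 0.

Run set: A7, C8, D1, D6, F3 (5 run).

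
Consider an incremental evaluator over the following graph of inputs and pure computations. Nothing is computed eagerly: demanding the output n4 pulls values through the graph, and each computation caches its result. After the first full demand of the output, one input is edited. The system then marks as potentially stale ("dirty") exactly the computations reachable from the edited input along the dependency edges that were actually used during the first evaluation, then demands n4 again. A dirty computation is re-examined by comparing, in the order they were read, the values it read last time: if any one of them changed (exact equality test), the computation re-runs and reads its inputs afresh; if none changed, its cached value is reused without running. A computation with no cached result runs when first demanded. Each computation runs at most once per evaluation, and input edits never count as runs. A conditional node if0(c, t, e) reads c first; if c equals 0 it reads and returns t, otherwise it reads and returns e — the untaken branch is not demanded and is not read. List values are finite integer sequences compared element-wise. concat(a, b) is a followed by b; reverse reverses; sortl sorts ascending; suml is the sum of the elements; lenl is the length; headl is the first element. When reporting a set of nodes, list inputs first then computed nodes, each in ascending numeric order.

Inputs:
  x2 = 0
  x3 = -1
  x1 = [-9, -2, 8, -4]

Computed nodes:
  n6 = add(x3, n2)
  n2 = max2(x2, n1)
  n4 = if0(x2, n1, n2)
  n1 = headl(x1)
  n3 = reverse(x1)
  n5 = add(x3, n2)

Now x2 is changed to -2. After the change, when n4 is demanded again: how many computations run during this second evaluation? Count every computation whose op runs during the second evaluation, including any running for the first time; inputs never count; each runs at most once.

Initial pass — values computed on the first demand:
  n1 = headl([-9, -2, 8, -4]) = -9
  n4 = if0(x2=0 -> then branch n1) = -9

Second demand — change propagation:
  n2: newly demanded (no cache) — executes and yields -2.
  n4: re-runs because x2 0->-2; new result -2.

The important point: the flipped condition pulls in fresh nodes; n2 runs for the first time.

Run set: n2, n4 (2 run).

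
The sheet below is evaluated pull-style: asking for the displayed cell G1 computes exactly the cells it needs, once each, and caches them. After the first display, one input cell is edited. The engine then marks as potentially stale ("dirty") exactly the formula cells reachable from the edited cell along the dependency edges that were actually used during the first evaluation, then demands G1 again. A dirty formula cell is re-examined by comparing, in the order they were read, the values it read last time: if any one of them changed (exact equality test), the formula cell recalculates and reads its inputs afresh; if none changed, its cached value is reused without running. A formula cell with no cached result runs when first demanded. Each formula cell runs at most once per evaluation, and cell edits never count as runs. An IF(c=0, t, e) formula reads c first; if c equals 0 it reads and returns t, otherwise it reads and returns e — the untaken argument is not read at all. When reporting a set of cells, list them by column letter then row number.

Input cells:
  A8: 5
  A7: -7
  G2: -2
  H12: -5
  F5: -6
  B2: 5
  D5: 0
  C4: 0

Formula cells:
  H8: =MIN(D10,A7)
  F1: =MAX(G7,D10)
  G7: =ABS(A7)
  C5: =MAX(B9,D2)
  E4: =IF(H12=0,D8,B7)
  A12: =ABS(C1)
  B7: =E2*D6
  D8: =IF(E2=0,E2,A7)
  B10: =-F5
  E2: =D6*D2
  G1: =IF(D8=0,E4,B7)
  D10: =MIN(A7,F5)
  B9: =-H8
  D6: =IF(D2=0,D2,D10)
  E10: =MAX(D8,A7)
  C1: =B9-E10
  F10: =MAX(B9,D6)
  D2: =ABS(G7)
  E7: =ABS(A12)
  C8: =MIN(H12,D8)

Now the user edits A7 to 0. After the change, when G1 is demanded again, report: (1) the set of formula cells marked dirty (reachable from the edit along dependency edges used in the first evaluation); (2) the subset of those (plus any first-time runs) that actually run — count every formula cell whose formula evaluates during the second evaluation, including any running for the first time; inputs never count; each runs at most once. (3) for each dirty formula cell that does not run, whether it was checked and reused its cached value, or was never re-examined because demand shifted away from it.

The edit dirties: B7, D2, D6, D8, D10, E2, G1, G7.
8 formula cells run: B7, D2, D6, D8, E2, E4, G1, G7.
Unvisited dirty nodes (no longer demanded): D10.
Note the branch switch — demand abandons D10, which is never re-examined.

First demand of the output computes:
  D10 = MIN(-7, -6) = -7
  G7 = ABS(-7) = 7
  D2 = ABS(7) = 7
  D6 = IF(D2=0: D2=7 -> else branch D10) = -7
  E2 = -7 * 7 = -49
  B7 = -49 * -7 = 343
  D8 = IF(E2=0: E2=-49 -> else branch A7) = -7
  G1 = IF(D8=0: D8=-7 -> else branch B7) = 343

After the edit, cleaning proceeds:
  D10: stays stale; no demand reaches it after the flip.
  G7: a read changed (A7 -7->0) — executes, giving 0.
  D2: a read changed (G7 7->0) — executes, giving 0.
  D6: a read changed (D2 7->0) — executes, giving 0.
  E2: a read changed (D6 -7->0; D2 7->0) — executes, giving 0.
  B7: a read changed (E2 -49->0; D6 -7->0) — executes, giving 0.
  D8: a read changed (E2 -49->0; A7 -7->0) — executes, giving 0.
  E4: had never run; runs now, result 0.
  G1: a read changed (D8 -7->0; B7 343->0) — executes, giving 0.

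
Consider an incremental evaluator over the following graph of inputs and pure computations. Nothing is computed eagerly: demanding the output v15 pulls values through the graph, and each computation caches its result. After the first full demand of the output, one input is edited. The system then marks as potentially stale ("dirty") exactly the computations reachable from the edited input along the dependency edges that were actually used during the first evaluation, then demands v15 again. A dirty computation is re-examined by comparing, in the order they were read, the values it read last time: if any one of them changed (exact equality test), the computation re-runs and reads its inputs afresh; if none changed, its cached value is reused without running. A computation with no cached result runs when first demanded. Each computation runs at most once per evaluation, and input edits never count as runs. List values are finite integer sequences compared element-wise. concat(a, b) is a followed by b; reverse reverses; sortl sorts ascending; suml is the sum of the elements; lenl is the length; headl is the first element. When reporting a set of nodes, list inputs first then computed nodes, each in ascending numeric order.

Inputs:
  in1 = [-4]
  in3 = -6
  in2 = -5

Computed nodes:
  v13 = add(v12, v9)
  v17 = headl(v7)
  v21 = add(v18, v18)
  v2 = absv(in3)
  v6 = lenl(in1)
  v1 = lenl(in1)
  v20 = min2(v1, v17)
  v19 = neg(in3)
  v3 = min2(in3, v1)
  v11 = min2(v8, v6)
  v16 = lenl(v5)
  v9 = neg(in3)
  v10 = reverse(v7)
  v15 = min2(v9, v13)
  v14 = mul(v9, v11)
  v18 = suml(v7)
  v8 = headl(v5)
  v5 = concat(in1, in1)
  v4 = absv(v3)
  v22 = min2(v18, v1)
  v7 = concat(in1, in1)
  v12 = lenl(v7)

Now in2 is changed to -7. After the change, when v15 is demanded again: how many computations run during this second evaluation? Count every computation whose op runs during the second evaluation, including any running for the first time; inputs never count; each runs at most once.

Run set: none (0 run).
The important point: nothing the output needs ever reads in2, so the edit is invisible to it.

Initial pass — values computed on the first demand:
  v7 = concat([-4], [-4]) = [-4, -4]
  v9 = neg(-6) = 6
  v12 = lenl([-4, -4]) = 2
  v13 = add(2, 6) = 8
  v15 = min2(6, 8) = 6

Second demand — change propagation:
  no demanded computation ever read in2, so the edit dirties nothing and nothing runs.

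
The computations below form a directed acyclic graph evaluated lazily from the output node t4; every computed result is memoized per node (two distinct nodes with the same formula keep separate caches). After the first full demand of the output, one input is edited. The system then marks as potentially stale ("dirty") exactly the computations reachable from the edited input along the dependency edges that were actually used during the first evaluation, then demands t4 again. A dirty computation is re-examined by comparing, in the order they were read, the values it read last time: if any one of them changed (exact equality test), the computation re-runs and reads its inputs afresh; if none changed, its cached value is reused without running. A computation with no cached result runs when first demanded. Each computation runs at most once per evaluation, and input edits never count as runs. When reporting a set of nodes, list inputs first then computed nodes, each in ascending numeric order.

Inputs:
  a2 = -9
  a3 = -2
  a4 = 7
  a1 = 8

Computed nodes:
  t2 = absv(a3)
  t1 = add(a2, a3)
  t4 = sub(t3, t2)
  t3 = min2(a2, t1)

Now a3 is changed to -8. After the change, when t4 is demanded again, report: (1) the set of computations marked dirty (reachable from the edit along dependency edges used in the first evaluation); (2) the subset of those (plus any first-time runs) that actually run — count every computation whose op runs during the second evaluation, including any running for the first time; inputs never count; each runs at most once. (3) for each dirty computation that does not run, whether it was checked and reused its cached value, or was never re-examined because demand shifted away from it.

First demand of the output computes:
  t1 = add(-9, -2) = -11
  t2 = absv(-2) = 2
  t3 = min2(-9, -11) = -11
  t4 = sub(-11, 2) = -13

After the edit, cleaning proceeds:
  t1: a read changed (a3 -2->-8) — executes, giving -17.
  t2: a read changed (a3 -2->-8) — executes, giving 8.
  t3: a read changed (t1 -11->-17) — executes, giving -17.
  t4: a read changed (t3 -11->-17; t2 2->8) — executes, giving -25.

The edit dirties: t1, t2, t3, t4.
4 computations run: t1, t2, t3, t4.
No dirty computation escaped a run.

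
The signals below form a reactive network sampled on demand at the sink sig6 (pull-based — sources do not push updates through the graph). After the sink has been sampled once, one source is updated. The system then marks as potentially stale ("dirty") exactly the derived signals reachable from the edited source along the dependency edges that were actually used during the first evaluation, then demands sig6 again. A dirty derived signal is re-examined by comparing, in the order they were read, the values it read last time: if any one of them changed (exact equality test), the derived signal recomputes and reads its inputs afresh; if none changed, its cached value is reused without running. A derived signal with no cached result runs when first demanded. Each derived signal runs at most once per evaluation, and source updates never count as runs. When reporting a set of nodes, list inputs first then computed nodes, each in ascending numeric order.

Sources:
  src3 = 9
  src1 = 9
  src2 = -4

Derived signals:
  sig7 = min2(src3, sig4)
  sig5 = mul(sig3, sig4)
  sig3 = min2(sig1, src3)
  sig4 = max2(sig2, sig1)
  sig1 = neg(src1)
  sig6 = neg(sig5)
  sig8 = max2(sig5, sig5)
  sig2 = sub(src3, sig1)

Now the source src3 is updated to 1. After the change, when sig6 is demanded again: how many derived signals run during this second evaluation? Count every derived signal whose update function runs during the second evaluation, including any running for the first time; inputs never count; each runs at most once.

Run set: sig2, sig3, sig4, sig5, sig6 (5 run).

Initial pass — values computed on the first demand:
  sig1 = neg(9) = -9
  sig2 = sub(9, -9) = 18
  sig3 = min2(-9, 9) = -9
  sig4 = max2(18, -9) = 18
  sig5 = mul(-9, 18) = -162
  sig6 = neg(-162) = 162

Second demand — change propagation:
  sig2: re-runs because src3 9->1; new result 10.
  sig3: re-runs because src3 9->1; new result -9 (unchanged).
  sig4: re-runs because sig2 18->10; new result 10.
  sig5: re-runs because sig4 18->10; new result -90.
  sig6: re-runs because sig5 -162->-90; new result 90.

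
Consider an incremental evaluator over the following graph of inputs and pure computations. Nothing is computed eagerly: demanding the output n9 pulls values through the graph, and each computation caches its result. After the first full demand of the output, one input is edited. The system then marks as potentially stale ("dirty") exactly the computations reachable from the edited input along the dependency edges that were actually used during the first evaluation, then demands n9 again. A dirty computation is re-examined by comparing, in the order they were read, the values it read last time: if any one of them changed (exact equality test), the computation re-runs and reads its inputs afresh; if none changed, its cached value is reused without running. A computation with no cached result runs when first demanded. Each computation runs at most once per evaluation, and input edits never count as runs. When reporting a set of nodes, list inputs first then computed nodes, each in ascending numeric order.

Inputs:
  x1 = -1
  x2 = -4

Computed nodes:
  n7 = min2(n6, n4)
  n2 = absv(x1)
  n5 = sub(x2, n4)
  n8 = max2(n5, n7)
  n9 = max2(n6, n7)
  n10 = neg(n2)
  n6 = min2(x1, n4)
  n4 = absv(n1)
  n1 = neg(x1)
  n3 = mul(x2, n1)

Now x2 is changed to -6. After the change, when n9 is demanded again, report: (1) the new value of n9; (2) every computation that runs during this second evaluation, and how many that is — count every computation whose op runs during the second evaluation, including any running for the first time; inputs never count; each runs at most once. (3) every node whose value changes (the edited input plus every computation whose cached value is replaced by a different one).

n9 now evaluates to -1.
Run set: none (0 run).
Changed values: x2.
The important point: nothing the output needs ever reads x2, so the edit is invisible to it.

Initial pass — values computed on the first demand:
  n1 = neg(-1) = 1
  n4 = absv(1) = 1
  n6 = min2(-1, 1) = -1
  n7 = min2(-1, 1) = -1
  n9 = max2(-1, -1) = -1

Second demand — change propagation:
  no demanded computation ever read x2, so the edit dirties nothing and nothing runs.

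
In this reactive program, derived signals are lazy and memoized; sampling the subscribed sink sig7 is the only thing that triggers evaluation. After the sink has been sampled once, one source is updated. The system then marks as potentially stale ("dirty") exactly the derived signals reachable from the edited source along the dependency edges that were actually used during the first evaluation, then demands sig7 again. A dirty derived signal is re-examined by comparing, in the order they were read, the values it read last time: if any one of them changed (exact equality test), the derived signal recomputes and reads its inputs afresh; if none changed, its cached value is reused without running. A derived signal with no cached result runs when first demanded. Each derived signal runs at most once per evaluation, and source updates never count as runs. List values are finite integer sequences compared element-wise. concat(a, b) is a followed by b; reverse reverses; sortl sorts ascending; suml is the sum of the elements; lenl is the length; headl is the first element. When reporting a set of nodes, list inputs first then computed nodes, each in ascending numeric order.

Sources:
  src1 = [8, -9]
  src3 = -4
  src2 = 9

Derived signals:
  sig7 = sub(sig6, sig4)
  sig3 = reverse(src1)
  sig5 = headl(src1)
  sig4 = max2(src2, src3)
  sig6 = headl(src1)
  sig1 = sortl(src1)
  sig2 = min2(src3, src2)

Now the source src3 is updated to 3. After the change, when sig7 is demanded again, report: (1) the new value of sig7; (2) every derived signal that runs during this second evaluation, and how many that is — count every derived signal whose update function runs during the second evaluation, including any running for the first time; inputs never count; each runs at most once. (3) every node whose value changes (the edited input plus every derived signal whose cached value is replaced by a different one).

Demanding sig7 again yields -1.
1 derived signals run: sig4.
The nodes whose values change: src3.
Note the absorption at sig4: it re-runs yet its value is the same, leaving the output's value untouched.

First demand of the output computes:
  sig4 = max2(9, -4) = 9
  sig6 = headl([8, -9]) = 8
  sig7 = sub(8, 9) = -1

After the edit, cleaning proceeds:
  sig4: a read changed (src3 -4->3) — executes, giving 9 — identical to its old value.
  sig7: dirty, but its reads are unchanged (sig6 unchanged, sig4 unchanged); cached -1 stands.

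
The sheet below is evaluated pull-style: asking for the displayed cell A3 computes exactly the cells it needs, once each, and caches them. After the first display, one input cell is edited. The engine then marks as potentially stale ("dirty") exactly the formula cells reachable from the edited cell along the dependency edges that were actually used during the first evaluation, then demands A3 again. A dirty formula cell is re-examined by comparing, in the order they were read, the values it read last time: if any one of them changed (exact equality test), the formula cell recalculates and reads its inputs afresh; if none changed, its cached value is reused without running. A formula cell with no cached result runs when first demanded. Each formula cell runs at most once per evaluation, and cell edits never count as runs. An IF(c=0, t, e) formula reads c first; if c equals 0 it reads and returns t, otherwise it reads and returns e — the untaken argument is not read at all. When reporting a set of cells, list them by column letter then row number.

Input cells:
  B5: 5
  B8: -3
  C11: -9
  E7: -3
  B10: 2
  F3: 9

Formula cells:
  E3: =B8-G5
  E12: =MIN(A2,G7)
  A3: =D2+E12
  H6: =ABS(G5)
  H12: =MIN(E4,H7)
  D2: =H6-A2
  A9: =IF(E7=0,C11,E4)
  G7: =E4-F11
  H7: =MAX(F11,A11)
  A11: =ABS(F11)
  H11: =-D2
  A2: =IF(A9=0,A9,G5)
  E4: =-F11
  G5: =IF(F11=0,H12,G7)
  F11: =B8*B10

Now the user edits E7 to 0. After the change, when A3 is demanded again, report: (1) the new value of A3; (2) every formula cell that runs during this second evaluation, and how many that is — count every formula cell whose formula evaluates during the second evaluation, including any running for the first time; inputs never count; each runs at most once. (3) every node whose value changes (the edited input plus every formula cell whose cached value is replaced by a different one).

Demanding A3 again yields 12.
2 formula cells run: A2, A9.
The nodes whose values change: A9, E7.
Note the absorption at A2: it re-runs yet its value is the same, leaving the output's value untouched.

First demand of the output computes:
  F11 = -3 * 2 = -6
  E4 = -(-6) = 6
  A9 = IF(E7=0: E7=-3 -> else branch E4) = 6
  G7 = 6 - -6 = 12
  G5 = IF(F11=0: F11=-6 -> else branch G7) = 12
  A2 = IF(A9=0: A9=6 -> else branch G5) = 12
  E12 = MIN(12, 12) = 12
  H6 = ABS(12) = 12
  D2 = 12 - 12 = 0
  A3 = 0 + 12 = 12

After the edit, cleaning proceeds:
  A9: a read changed (E7 -3->0) — executes, giving -9.
  A2: a read changed (A9 6->-9) — executes, giving 12 — identical to its old value.
  D2: dirty, but its reads are unchanged (H6 unchanged, A2 unchanged); cached 0 stands.
  E12: dirty, but its reads are unchanged (A2 unchanged, G7 unchanged); cached 12 stands.
  A3: dirty, but its reads are unchanged (D2 unchanged, E12 unchanged); cached 12 stands.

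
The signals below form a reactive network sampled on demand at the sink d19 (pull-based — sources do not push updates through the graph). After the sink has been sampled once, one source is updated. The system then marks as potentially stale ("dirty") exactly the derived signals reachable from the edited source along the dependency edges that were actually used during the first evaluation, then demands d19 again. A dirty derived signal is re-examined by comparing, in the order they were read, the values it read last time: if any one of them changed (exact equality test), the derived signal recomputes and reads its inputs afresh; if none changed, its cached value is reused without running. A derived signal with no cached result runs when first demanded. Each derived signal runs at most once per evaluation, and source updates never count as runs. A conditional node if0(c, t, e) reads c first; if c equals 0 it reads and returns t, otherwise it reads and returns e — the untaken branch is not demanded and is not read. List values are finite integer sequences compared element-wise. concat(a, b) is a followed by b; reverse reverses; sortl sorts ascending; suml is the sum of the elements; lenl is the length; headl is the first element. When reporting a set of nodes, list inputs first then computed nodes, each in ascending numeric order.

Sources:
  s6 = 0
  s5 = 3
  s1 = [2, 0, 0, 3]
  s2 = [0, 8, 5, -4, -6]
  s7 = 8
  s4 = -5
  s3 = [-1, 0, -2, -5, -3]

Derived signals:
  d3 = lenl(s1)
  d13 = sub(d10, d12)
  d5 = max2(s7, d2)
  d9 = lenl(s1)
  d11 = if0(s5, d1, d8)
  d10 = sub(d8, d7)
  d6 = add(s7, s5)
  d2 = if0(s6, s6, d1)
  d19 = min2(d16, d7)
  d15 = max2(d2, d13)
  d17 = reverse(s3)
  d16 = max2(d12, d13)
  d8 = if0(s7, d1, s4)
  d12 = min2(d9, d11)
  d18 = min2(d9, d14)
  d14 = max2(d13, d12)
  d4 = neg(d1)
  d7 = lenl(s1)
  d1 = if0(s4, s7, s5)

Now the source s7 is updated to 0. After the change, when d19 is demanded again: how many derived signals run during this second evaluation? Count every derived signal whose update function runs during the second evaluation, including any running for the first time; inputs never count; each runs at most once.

Run set: d1, d8, d10, d11, d12, d13, d16, d19 (8 run).
The important point: the flipped condition pulls in fresh nodes; d1 runs for the first time.

Initial pass — values computed on the first demand:
  d7 = lenl([2, 0, 0, 3]) = 4
  d8 = if0(s7=8 -> else branch s4) = -5
  d9 = lenl([2, 0, 0, 3]) = 4
  d10 = sub(-5, 4) = -9
  d11 = if0(s5=3 -> else branch d8) = -5
  d12 = min2(4, -5) = -5
  d13 = sub(-9, -5) = -4
  d16 = max2(-5, -4) = -4
  d19 = min2(-4, 4) = -4

Second demand — change propagation:
  d1: newly demanded (no cache) — executes and yields 3.
  d8: re-runs because s7 8->0; new result 3.
  d10: re-runs because d8 -5->3; new result -1.
  d11: re-runs because d8 -5->3; new result 3.
  d12: re-runs because d11 -5->3; new result 3.
  d13: re-runs because d10 -9->-1; d12 -5->3; new result -4 (unchanged).
  d16: re-runs because d12 -5->3; new result 3.
  d19: re-runs because d16 -4->3; new result 3.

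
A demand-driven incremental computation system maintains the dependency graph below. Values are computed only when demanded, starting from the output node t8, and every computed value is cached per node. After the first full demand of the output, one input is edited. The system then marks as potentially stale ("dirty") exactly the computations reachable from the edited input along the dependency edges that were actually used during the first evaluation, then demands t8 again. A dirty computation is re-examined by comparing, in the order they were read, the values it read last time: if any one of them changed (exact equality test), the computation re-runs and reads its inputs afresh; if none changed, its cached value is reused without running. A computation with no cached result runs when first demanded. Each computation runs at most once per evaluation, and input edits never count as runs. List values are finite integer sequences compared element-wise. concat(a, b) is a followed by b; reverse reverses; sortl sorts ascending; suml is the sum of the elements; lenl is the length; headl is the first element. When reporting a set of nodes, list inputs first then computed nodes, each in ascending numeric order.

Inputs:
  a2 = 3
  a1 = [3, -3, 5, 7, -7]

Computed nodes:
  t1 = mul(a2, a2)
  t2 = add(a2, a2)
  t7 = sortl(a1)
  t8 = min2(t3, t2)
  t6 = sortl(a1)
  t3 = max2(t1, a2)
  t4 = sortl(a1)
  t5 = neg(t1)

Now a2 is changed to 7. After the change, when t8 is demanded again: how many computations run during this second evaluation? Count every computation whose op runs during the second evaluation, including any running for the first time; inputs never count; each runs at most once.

First evaluation (everything demanded from the output):
  t1 = mul(3, 3) = 9
  t2 = add(3, 3) = 6
  t3 = max2(9, 3) = 9
  t8 = min2(9, 6) = 6

Propagation after the edit:
  t1: runs — a2 3->7; a2 3->7; result 49.
  t2: runs — a2 3->7; a2 3->7; result 14.
  t3: runs — t1 9->49; a2 3->7; result 49.
  t8: runs — t3 9->49; t2 6->14; result 14.

Computations that run: t1, t2, t3, t8 — 4 in total.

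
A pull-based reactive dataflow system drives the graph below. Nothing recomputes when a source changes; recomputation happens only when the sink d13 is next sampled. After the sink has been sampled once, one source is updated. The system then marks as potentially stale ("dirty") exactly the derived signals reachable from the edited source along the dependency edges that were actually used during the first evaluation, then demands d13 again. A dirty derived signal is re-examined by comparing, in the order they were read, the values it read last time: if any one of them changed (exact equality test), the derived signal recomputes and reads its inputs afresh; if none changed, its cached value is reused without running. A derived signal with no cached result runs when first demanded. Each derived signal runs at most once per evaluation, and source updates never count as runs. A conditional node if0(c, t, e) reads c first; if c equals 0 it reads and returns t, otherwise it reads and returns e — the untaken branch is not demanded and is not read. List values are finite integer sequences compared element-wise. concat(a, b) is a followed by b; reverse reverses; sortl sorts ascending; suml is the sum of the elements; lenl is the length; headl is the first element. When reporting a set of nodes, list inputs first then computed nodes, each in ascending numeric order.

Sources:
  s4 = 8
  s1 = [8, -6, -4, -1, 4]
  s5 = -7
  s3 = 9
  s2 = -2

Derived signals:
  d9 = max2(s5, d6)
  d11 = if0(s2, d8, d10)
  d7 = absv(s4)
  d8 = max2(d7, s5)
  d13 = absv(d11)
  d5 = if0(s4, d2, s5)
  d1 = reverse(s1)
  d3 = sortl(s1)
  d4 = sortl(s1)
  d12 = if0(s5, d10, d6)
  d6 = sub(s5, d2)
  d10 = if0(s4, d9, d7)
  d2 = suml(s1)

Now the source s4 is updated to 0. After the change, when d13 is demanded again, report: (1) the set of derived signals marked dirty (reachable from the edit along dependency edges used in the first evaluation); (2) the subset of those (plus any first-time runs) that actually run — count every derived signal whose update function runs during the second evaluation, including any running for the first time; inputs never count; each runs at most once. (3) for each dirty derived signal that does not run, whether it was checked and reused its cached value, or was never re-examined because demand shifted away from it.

First evaluation (everything demanded from the output):
  d7 = absv(8) = 8
  d10 = if0(s4=8 -> else branch d7) = 8
  d11 = if0(s2=-2 -> else branch d10) = 8
  d13 = absv(8) = 8

Propagation after the edit:
  d2: demanded for the first time — runs, produces 1.
  d6: demanded for the first time — runs, produces -8.
  d7: marked dirty but never re-examined — demand shifted away from it.
  d9: demanded for the first time — runs, produces -7.
  d10: runs — s4 8->0; result -7.
  d11: runs — d10 8->-7; result -7.
  d13: runs — d11 8->-7; result 7.

Key observation: a condition flipped, so demand moved to the other branch — d7 is never re-examined.

Marked dirty: d7, d10, d11, d13.
Derived signals that run: d2, d6, d9, d10, d11, d13 — 6 in total.
Never re-examined (demand shifted away): d7.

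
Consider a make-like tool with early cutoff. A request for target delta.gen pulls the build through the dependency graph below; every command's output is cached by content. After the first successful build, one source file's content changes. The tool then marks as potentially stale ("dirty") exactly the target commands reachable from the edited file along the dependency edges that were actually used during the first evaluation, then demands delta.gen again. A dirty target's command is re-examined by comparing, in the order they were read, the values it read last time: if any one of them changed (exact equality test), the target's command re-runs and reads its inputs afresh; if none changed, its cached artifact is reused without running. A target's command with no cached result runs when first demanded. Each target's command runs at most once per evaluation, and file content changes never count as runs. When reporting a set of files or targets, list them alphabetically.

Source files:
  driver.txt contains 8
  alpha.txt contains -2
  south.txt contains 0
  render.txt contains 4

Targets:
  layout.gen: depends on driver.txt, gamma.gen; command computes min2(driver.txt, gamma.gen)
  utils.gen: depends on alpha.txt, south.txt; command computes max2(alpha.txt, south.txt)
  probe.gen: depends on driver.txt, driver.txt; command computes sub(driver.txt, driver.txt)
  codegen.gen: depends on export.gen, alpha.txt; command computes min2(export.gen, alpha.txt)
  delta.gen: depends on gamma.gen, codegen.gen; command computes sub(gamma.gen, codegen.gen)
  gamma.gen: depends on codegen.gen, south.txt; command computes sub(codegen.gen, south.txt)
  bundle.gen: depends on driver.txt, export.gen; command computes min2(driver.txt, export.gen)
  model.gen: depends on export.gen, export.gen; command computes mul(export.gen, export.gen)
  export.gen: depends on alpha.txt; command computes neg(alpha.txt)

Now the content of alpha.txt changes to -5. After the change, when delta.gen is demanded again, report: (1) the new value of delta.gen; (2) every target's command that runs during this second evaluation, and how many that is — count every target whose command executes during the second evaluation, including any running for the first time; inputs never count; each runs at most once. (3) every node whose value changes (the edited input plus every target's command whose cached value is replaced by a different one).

Demanding delta.gen again yields 0.
4 target commands run: codegen.gen, delta.gen, export.gen, gamma.gen.
The nodes whose values change: alpha.txt, codegen.gen, export.gen, gamma.gen.

First demand of the output computes:
  export.gen = neg(-2) = 2
  codegen.gen = min2(2, -2) = -2
  gamma.gen = sub(-2, 0) = -2
  delta.gen = sub(-2, -2) = 0

After the edit, cleaning proceeds:
  export.gen: a read changed (alpha.txt -2->-5) — executes, giving 5.
  codegen.gen: a read changed (export.gen 2->5; alpha.txt -2->-5) — executes, giving -5.
  gamma.gen: a read changed (codegen.gen -2->-5) — executes, giving -5.
  delta.gen: a read changed (gamma.gen -2->-5; codegen.gen -2->-5) — executes, giving 0 — identical to its old value.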